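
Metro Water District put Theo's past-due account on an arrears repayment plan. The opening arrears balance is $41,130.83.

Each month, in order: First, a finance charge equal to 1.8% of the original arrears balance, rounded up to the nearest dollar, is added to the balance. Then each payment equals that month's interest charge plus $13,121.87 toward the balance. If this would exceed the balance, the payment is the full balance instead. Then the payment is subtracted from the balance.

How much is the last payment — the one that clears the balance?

$2,506.22

Month 1: opening $41,130.83; interest $741.00 → $41,871.83; payment $13,862.87; balance $28,008.96
Month 2: opening $28,008.96; interest $741.00 → $28,749.96; payment $13,862.87; balance $14,887.09
Month 3: opening $14,887.09; interest $741.00 → $15,628.09; payment $13,862.87; balance $1,765.22
Month 4: opening $1,765.22; interest $741.00 → $2,506.22; payment $2,506.22; balance $0.00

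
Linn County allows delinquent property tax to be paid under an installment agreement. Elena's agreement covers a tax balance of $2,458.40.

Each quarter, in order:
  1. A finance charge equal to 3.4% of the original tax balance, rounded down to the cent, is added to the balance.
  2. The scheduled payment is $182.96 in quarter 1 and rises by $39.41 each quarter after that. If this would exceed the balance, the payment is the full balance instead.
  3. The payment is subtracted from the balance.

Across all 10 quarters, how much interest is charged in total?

$835.80

Quarter 1: opening $2,458.40; interest $83.58 → $2,541.98; payment $182.96; balance $2,359.02
Quarter 2: opening $2,359.02; interest $83.58 → $2,442.60; payment $222.37; balance $2,220.23
Quarter 3: opening $2,220.23; interest $83.58 → $2,303.81; payment $261.78; balance $2,042.03
Quarter 4: opening $2,042.03; interest $83.58 → $2,125.61; payment $301.19; balance $1,824.42
Quarter 5: opening $1,824.42; interest $83.58 → $1,908.00; payment $340.60; balance $1,567.40
Quarter 6: opening $1,567.40; interest $83.58 → $1,650.98; payment $380.01; balance $1,270.97
Quarter 7: opening $1,270.97; interest $83.58 → $1,354.55; payment $419.42; balance $935.13
Quarter 8: opening $935.13; interest $83.58 → $1,018.71; payment $458.83; balance $559.88
Quarter 9: opening $559.88; interest $83.58 → $643.46; payment $498.24; balance $145.22
Quarter 10: opening $145.22; interest $83.58 → $228.80; payment $228.80; balance $0.00
Total interest: $83.58 + $83.58 + $83.58 + $83.58 + $83.58 + $83.58 + $83.58 + $83.58 + $83.58 + $83.58 = $835.80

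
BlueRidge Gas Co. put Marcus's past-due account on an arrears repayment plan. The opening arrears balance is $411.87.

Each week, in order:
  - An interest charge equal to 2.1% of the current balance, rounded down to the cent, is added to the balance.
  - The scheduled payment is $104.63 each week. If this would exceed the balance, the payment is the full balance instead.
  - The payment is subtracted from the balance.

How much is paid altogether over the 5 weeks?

$434.50

Week 1: $411.87 +$8.64 interest = $420.51; pay $104.63 → $315.88
Week 2: $315.88 +$6.63 interest = $322.51; pay $104.63 → $217.88
Week 3: $217.88 +$4.57 interest = $222.45; pay $104.63 → $117.82
Week 4: $117.82 +$2.47 interest = $120.29; pay $104.63 → $15.66
Week 5: $15.66 +$0.32 interest = $15.98; pay $15.98 → $0.00
Total paid: $434.50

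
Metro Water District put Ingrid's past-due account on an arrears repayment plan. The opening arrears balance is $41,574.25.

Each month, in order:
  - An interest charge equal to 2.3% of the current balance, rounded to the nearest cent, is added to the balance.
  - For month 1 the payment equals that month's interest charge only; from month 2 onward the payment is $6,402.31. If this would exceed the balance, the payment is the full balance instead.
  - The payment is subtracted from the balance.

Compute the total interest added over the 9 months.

$4,932.53

Month 1: opening $41,574.25; interest $956.21 → $42,530.46; payment $956.21; balance $41,574.25
Month 2: opening $41,574.25; interest $956.21 → $42,530.46; payment $6,402.31; balance $36,128.15
Month 3: opening $36,128.15; interest $830.95 → $36,959.10; payment $6,402.31; balance $30,556.79
Month 4: opening $30,556.79; interest $702.81 → $31,259.60; payment $6,402.31; balance $24,857.29
Month 5: opening $24,857.29; interest $571.72 → $25,429.01; payment $6,402.31; balance $19,026.70
Month 6: opening $19,026.70; interest $437.61 → $19,464.31; payment $6,402.31; balance $13,062.00
Month 7: opening $13,062.00; interest $300.43 → $13,362.43; payment $6,402.31; balance $6,960.12
Month 8: opening $6,960.12; interest $160.08 → $7,120.20; payment $6,402.31; balance $717.89
Month 9: opening $717.89; interest $16.51 → $734.40; payment $734.40; balance $0.00
Total interest: $956.21 + $956.21 + $830.95 + $702.81 + $571.72 + $437.61 + $300.43 + $160.08 + $16.51 = $4,932.53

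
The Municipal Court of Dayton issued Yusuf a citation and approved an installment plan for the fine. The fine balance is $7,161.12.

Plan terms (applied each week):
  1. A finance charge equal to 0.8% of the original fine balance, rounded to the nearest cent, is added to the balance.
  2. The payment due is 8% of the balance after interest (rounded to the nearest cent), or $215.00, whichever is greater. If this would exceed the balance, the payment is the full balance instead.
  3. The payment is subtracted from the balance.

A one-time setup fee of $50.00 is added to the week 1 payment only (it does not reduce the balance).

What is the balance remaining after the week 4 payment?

Week 1: opening $7,161.12; interest $57.29 → $7,218.41; payment $577.47 (+ $50.00 fee); balance $6,640.94
Week 2: opening $6,640.94; interest $57.29 → $6,698.23; payment $535.86; balance $6,162.37
Week 3: opening $6,162.37; interest $57.29 → $6,219.66; payment $497.57; balance $5,722.09
Week 4: opening $5,722.09; interest $57.29 → $5,779.38; payment $462.35; balance $5,317.03

$5,317.03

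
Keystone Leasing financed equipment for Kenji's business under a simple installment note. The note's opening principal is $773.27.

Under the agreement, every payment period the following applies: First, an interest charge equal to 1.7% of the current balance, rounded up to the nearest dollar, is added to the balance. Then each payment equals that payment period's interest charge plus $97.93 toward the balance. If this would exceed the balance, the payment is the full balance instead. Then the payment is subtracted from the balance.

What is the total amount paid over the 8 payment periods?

Payment period 1: $773.27 +$14.00 interest = $787.27; pay $111.93 → $675.34
Payment period 2: $675.34 +$12.00 interest = $687.34; pay $109.93 → $577.41
Payment period 3: $577.41 +$10.00 interest = $587.41; pay $107.93 → $479.48
Payment period 4: $479.48 +$9.00 interest = $488.48; pay $106.93 → $381.55
Payment period 5: $381.55 +$7.00 interest = $388.55; pay $104.93 → $283.62
Payment period 6: $283.62 +$5.00 interest = $288.62; pay $102.93 → $185.69
Payment period 7: $185.69 +$4.00 interest = $189.69; pay $101.93 → $87.76
Payment period 8: $87.76 +$2.00 interest = $89.76; pay $89.76 → $0.00
Total paid: $836.27

$836.27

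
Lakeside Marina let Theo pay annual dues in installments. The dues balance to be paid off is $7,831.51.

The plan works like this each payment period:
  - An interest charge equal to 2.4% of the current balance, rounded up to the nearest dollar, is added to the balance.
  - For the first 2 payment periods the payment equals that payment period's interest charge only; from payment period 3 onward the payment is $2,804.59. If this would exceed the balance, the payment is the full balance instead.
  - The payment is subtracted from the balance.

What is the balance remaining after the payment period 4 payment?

Payment period 1: opening $7,831.51; interest $188.00 → $8,019.51; payment $188.00; balance $7,831.51
Payment period 2: opening $7,831.51; interest $188.00 → $8,019.51; payment $188.00; balance $7,831.51
Payment period 3: opening $7,831.51; interest $188.00 → $8,019.51; payment $2,804.59; balance $5,214.92
Payment period 4: opening $5,214.92; interest $126.00 → $5,340.92; payment $2,804.59; balance $2,536.33

$2,536.33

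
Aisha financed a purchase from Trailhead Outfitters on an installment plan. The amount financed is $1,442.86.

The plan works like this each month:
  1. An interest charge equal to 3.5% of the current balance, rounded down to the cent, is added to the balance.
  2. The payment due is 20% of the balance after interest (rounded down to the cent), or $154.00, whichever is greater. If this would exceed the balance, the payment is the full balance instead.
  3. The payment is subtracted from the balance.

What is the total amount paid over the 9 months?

Month 1: $1,442.86 +$50.50 interest = $1,493.36; pay $298.67 → $1,194.69
Month 2: $1,194.69 +$41.81 interest = $1,236.50; pay $247.30 → $989.20
Month 3: $989.20 +$34.62 interest = $1,023.82; pay $204.76 → $819.06
Month 4: $819.06 +$28.66 interest = $847.72; pay $169.54 → $678.18
Month 5: $678.18 +$23.73 interest = $701.91; pay $154.00 → $547.91
Month 6: $547.91 +$19.17 interest = $567.08; pay $154.00 → $413.08
Month 7: $413.08 +$14.45 interest = $427.53; pay $154.00 → $273.53
Month 8: $273.53 +$9.57 interest = $283.10; pay $154.00 → $129.10
Month 9: $129.10 +$4.51 interest = $133.61; pay $133.61 → $0.00
Total paid: $1,669.88

$1,669.88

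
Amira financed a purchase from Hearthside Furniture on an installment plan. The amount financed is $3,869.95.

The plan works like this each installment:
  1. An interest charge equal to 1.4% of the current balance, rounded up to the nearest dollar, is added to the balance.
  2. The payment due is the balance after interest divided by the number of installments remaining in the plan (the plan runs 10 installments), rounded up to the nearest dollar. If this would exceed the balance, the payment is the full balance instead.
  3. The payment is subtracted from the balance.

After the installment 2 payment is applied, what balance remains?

# | Opening | Interest | Payment | End bal
1 | $3,869.95 | $55.00 | $393.00 | $3,531.95
2 | $3,531.95 | $50.00 | $398.00 | $3,183.95

$3,183.95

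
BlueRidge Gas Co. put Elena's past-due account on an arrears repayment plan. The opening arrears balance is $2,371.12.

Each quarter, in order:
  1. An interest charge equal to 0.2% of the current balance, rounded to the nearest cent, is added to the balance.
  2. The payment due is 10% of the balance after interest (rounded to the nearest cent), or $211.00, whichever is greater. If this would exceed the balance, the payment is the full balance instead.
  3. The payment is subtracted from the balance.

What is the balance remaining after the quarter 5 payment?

$1,305.62

Quarter 1: $2,371.12 +$4.74 interest = $2,375.86; pay $237.59 → $2,138.27
Quarter 2: $2,138.27 +$4.28 interest = $2,142.55; pay $214.26 → $1,928.29
Quarter 3: $1,928.29 +$3.86 interest = $1,932.15; pay $211.00 → $1,721.15
Quarter 4: $1,721.15 +$3.44 interest = $1,724.59; pay $211.00 → $1,513.59
Quarter 5: $1,513.59 +$3.03 interest = $1,516.62; pay $211.00 → $1,305.62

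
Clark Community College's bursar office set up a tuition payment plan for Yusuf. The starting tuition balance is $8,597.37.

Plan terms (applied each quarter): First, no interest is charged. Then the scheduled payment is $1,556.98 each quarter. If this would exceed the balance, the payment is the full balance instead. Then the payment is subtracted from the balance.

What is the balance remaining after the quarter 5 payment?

$812.47

Quarter 1: opening $8,597.37; payment $1,556.98; balance $7,040.39
Quarter 2: opening $7,040.39; payment $1,556.98; balance $5,483.41
Quarter 3: opening $5,483.41; payment $1,556.98; balance $3,926.43
Quarter 4: opening $3,926.43; payment $1,556.98; balance $2,369.45
Quarter 5: opening $2,369.45; payment $1,556.98; balance $812.47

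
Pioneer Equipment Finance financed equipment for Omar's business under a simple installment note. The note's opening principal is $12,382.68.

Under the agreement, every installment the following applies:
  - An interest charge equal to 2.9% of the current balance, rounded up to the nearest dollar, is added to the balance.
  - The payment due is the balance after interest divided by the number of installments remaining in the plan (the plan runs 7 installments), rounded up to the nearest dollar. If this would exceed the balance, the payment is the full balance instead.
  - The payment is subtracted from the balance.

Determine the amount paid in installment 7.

$2,160.68

Installment 1: opening $12,382.68; interest $360.00 → $12,742.68; payment $1,821.00; balance $10,921.68
Installment 2: opening $10,921.68; interest $317.00 → $11,238.68; payment $1,874.00; balance $9,364.68
Installment 3: opening $9,364.68; interest $272.00 → $9,636.68; payment $1,928.00; balance $7,708.68
Installment 4: opening $7,708.68; interest $224.00 → $7,932.68; payment $1,984.00; balance $5,948.68
Installment 5: opening $5,948.68; interest $173.00 → $6,121.68; payment $2,041.00; balance $4,080.68
Installment 6: opening $4,080.68; interest $119.00 → $4,199.68; payment $2,100.00; balance $2,099.68
Installment 7: opening $2,099.68; interest $61.00 → $2,160.68; payment $2,160.68; balance $0.00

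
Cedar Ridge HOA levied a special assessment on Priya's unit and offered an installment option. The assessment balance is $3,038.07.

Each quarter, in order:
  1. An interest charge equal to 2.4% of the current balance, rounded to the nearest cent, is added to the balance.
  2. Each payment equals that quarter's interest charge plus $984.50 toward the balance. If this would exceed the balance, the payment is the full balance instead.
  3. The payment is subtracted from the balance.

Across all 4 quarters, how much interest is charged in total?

$149.89

# | Opening | Interest | Payment | End bal
1 | $3,038.07 | $72.91 | $1,057.41 | $2,053.57
2 | $2,053.57 | $49.29 | $1,033.79 | $1,069.07
3 | $1,069.07 | $25.66 | $1,010.16 | $84.57
4 | $84.57 | $2.03 | $86.60 | $0.00
Total interest: $72.91 + $49.29 + $25.66 + $2.03 = $149.89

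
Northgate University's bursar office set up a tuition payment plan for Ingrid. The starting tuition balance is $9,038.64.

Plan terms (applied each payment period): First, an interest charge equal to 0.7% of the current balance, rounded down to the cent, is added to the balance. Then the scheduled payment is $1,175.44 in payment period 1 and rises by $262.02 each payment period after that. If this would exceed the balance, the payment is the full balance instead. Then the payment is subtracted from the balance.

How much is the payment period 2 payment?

Payment period 1: $9,038.64 +$63.27 interest = $9,101.91; pay $1,175.44 → $7,926.47
Payment period 2: $7,926.47 +$55.48 interest = $7,981.95; pay $1,437.46 → $6,544.49

$1,437.46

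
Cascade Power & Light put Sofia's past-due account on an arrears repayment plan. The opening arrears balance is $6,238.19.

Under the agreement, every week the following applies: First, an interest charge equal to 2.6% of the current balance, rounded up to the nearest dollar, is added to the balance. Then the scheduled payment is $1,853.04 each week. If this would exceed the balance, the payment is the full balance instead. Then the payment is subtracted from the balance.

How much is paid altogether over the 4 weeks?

Week 1: $6,238.19 +$163.00 interest = $6,401.19; pay $1,853.04 → $4,548.15
Week 2: $4,548.15 +$119.00 interest = $4,667.15; pay $1,853.04 → $2,814.11
Week 3: $2,814.11 +$74.00 interest = $2,888.11; pay $1,853.04 → $1,035.07
Week 4: $1,035.07 +$27.00 interest = $1,062.07; pay $1,062.07 → $0.00
Total paid: $6,621.19

$6,621.19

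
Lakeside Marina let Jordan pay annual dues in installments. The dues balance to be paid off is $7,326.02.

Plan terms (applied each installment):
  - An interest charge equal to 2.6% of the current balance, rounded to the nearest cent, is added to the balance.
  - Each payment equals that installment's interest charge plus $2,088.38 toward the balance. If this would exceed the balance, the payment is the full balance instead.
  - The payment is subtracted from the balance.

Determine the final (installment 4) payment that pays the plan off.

$1,088.46

# | Opening | Interest | Payment | End bal
1 | $7,326.02 | $190.48 | $2,278.86 | $5,237.64
2 | $5,237.64 | $136.18 | $2,224.56 | $3,149.26
3 | $3,149.26 | $81.88 | $2,170.26 | $1,060.88
4 | $1,060.88 | $27.58 | $1,088.46 | $0.00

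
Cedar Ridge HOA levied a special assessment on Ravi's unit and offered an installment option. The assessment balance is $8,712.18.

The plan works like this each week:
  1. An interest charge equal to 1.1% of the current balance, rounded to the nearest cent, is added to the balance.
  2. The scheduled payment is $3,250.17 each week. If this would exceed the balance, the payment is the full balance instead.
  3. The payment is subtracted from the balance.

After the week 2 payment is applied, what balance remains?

Week 1: opening $8,712.18; interest $95.83 → $8,808.01; payment $3,250.17; balance $5,557.84
Week 2: opening $5,557.84; interest $61.14 → $5,618.98; payment $3,250.17; balance $2,368.81

$2,368.81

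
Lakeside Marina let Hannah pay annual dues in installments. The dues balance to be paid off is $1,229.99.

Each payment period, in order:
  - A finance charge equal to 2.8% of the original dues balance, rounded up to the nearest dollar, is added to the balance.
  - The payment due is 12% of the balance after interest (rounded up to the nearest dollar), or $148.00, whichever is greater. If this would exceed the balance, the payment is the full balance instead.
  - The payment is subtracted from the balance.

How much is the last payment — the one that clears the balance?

$130.99

# | Opening | Interest | Payment | End bal
1 | $1,229.99 | $35.00 | $152.00 | $1,112.99
2 | $1,112.99 | $35.00 | $148.00 | $999.99
3 | $999.99 | $35.00 | $148.00 | $886.99
4 | $886.99 | $35.00 | $148.00 | $773.99
5 | $773.99 | $35.00 | $148.00 | $660.99
6 | $660.99 | $35.00 | $148.00 | $547.99
7 | $547.99 | $35.00 | $148.00 | $434.99
8 | $434.99 | $35.00 | $148.00 | $321.99
9 | $321.99 | $35.00 | $148.00 | $208.99
10 | $208.99 | $35.00 | $148.00 | $95.99
11 | $95.99 | $35.00 | $130.99 | $0.00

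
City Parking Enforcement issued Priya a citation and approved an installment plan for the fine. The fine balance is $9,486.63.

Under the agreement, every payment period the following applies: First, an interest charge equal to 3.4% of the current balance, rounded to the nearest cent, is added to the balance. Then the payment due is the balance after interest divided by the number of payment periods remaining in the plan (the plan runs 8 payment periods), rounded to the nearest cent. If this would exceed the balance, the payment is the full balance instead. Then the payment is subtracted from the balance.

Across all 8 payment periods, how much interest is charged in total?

$1,572.68

# | Opening | Interest | Payment | End bal
1 | $9,486.63 | $322.55 | $1,226.15 | $8,583.03
2 | $8,583.03 | $291.82 | $1,267.84 | $7,607.01
3 | $7,607.01 | $258.64 | $1,310.94 | $6,554.71
4 | $6,554.71 | $222.86 | $1,355.51 | $5,422.06
5 | $5,422.06 | $184.35 | $1,401.60 | $4,204.81
6 | $4,204.81 | $142.96 | $1,449.26 | $2,898.51
7 | $2,898.51 | $98.55 | $1,498.53 | $1,498.53
8 | $1,498.53 | $50.95 | $1,549.48 | $0.00
Total interest: $322.55 + $291.82 + $258.64 + $222.86 + $184.35 + $142.96 + $98.55 + $50.95 = $1,572.68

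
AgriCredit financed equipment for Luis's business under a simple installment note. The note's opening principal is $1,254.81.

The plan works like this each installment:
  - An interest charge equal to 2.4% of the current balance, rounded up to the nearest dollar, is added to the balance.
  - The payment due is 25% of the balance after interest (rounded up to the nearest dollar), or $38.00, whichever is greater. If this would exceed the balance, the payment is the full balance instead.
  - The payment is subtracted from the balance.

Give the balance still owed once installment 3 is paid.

$568.81

# | Opening | Interest | Payment | End bal
1 | $1,254.81 | $31.00 | $322.00 | $963.81
2 | $963.81 | $24.00 | $247.00 | $740.81
3 | $740.81 | $18.00 | $190.00 | $568.81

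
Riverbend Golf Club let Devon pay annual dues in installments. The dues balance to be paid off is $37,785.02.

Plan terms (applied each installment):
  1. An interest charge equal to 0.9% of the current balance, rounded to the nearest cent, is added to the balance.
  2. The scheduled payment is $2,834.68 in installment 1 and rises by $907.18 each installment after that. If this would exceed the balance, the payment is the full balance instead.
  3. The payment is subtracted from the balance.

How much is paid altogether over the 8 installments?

Installment 1: opening $37,785.02; interest $340.07 → $38,125.09; payment $2,834.68; balance $35,290.41
Installment 2: opening $35,290.41; interest $317.61 → $35,608.02; payment $3,741.86; balance $31,866.16
Installment 3: opening $31,866.16; interest $286.80 → $32,152.96; payment $4,649.04; balance $27,503.92
Installment 4: opening $27,503.92; interest $247.54 → $27,751.46; payment $5,556.22; balance $22,195.24
Installment 5: opening $22,195.24; interest $199.76 → $22,395.00; payment $6,463.40; balance $15,931.60
Installment 6: opening $15,931.60; interest $143.38 → $16,074.98; payment $7,370.58; balance $8,704.40
Installment 7: opening $8,704.40; interest $78.34 → $8,782.74; payment $8,277.76; balance $504.98
Installment 8: opening $504.98; interest $4.54 → $509.52; payment $509.52; balance $0.00
Total paid: $39,403.06

$39,403.06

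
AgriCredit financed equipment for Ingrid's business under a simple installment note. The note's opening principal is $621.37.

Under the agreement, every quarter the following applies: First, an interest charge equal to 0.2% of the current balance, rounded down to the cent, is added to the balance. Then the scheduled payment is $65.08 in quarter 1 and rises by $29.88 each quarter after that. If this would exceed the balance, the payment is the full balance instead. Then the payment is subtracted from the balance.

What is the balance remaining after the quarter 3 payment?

$339.76

Quarter 1: opening $621.37; interest $1.24 → $622.61; payment $65.08; balance $557.53
Quarter 2: opening $557.53; interest $1.11 → $558.64; payment $94.96; balance $463.68
Quarter 3: opening $463.68; interest $0.92 → $464.60; payment $124.84; balance $339.76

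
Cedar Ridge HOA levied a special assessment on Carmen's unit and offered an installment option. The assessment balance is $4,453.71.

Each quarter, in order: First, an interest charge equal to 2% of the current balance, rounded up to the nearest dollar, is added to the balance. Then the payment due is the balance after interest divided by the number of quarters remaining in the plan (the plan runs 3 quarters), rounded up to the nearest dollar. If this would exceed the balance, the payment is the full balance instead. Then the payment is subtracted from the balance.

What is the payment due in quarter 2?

Quarter 1: $4,453.71 +$90.00 interest = $4,543.71; pay $1,515.00 → $3,028.71
Quarter 2: $3,028.71 +$61.00 interest = $3,089.71; pay $1,545.00 → $1,544.71

$1,545.00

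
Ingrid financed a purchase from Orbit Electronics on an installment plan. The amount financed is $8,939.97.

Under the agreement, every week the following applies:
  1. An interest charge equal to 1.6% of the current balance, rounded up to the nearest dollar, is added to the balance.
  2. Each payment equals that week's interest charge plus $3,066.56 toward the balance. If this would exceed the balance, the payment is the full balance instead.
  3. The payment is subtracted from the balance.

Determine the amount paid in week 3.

Week 1: $8,939.97 +$144.00 interest = $9,083.97; pay $3,210.56 → $5,873.41
Week 2: $5,873.41 +$94.00 interest = $5,967.41; pay $3,160.56 → $2,806.85
Week 3: $2,806.85 +$45.00 interest = $2,851.85; pay $2,851.85 → $0.00

$2,851.85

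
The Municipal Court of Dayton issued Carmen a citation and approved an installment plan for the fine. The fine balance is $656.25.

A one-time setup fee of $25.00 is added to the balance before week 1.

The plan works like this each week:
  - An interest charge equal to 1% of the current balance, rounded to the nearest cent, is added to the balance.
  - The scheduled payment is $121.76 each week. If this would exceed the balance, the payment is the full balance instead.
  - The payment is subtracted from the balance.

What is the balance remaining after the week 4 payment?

$214.51

# | Opening | Interest | Payment | End bal
1 | $681.25 | $6.81 | $121.76 | $566.30
2 | $566.30 | $5.66 | $121.76 | $450.20
3 | $450.20 | $4.50 | $121.76 | $332.94
4 | $332.94 | $3.33 | $121.76 | $214.51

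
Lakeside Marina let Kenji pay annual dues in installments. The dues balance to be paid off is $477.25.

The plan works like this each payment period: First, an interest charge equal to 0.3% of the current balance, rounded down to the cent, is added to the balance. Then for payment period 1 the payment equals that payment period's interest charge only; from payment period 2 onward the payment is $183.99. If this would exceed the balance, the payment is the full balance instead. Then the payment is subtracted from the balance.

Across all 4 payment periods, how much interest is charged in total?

# | Opening | Interest | Payment | End bal
1 | $477.25 | $1.43 | $1.43 | $477.25
2 | $477.25 | $1.43 | $183.99 | $294.69
3 | $294.69 | $0.88 | $183.99 | $111.58
4 | $111.58 | $0.33 | $111.91 | $0.00
Total interest: $1.43 + $1.43 + $0.88 + $0.33 = $4.07

$4.07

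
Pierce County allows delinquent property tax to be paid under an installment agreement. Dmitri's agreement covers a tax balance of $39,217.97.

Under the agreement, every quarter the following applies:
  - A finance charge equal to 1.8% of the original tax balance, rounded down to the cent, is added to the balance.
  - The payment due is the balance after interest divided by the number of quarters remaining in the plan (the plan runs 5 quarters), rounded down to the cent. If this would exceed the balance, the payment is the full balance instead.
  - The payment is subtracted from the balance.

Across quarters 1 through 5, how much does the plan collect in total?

$42,747.57

Quarter 1: $39,217.97 +$705.92 interest = $39,923.89; pay $7,984.77 → $31,939.12
Quarter 2: $31,939.12 +$705.92 interest = $32,645.04; pay $8,161.26 → $24,483.78
Quarter 3: $24,483.78 +$705.92 interest = $25,189.70; pay $8,396.56 → $16,793.14
Quarter 4: $16,793.14 +$705.92 interest = $17,499.06; pay $8,749.53 → $8,749.53
Quarter 5: $8,749.53 +$705.92 interest = $9,455.45; pay $9,455.45 → $0.00
Total paid: $42,747.57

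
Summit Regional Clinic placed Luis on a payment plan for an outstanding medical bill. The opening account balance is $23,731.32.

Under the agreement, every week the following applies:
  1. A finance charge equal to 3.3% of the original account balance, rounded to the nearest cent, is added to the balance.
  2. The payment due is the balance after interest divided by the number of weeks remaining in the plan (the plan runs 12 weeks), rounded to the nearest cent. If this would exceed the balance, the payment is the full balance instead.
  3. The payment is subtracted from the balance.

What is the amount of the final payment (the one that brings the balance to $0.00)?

$4,407.83

# | Opening | Interest | Payment | End bal
1 | $23,731.32 | $783.13 | $2,042.87 | $22,471.58
2 | $22,471.58 | $783.13 | $2,114.06 | $21,140.65
3 | $21,140.65 | $783.13 | $2,192.38 | $19,731.40
4 | $19,731.40 | $783.13 | $2,279.39 | $18,235.14
5 | $18,235.14 | $783.13 | $2,377.28 | $16,640.99
6 | $16,640.99 | $783.13 | $2,489.16 | $14,934.96
7 | $14,934.96 | $783.13 | $2,619.68 | $13,098.41
8 | $13,098.41 | $783.13 | $2,776.31 | $11,105.23
9 | $11,105.23 | $783.13 | $2,972.09 | $8,916.27
10 | $8,916.27 | $783.13 | $3,233.13 | $6,466.27
11 | $6,466.27 | $783.13 | $3,624.70 | $3,624.70
12 | $3,624.70 | $783.13 | $4,407.83 | $0.00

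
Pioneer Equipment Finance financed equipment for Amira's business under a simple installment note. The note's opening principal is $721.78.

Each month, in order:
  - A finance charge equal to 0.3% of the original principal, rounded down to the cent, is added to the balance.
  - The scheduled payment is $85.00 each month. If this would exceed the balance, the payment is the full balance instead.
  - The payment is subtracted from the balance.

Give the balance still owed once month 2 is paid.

# | Opening | Interest | Payment | End bal
1 | $721.78 | $2.16 | $85.00 | $638.94
2 | $638.94 | $2.16 | $85.00 | $556.10

$556.10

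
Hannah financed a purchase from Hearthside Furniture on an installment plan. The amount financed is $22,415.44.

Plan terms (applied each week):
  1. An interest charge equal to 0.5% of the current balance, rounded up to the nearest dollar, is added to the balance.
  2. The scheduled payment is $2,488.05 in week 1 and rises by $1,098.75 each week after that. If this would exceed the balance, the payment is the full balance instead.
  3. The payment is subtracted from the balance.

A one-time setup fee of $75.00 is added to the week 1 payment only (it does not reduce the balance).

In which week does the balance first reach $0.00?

5

Week 1: opening $22,415.44; interest $113.00 → $22,528.44; payment $2,488.05 (+ $75.00 fee); balance $20,040.39
Week 2: opening $20,040.39; interest $101.00 → $20,141.39; payment $3,586.80; balance $16,554.59
Week 3: opening $16,554.59; interest $83.00 → $16,637.59; payment $4,685.55; balance $11,952.04
Week 4: opening $11,952.04; interest $60.00 → $12,012.04; payment $5,784.30; balance $6,227.74
Week 5: opening $6,227.74; interest $32.00 → $6,259.74; payment $6,259.74; balance $0.00
Balance reaches $0.00 in week 5.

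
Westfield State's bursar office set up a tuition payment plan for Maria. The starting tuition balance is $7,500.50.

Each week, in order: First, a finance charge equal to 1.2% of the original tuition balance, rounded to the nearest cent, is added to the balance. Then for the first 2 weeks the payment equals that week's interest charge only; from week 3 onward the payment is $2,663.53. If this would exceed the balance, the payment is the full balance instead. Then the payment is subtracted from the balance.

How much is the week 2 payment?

$90.01

Week 1: $7,500.50 +$90.01 interest = $7,590.51; pay $90.01 → $7,500.50
Week 2: $7,500.50 +$90.01 interest = $7,590.51; pay $90.01 → $7,500.50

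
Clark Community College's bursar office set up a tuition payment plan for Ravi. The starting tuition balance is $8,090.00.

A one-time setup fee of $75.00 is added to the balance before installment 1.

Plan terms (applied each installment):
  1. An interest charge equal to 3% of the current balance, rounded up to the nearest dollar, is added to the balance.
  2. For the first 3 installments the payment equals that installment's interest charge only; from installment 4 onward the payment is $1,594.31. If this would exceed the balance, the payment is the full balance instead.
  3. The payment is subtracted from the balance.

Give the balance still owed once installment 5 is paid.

$5,426.38

# | Opening | Interest | Payment | End bal
1 | $8,165.00 | $245.00 | $245.00 | $8,165.00
2 | $8,165.00 | $245.00 | $245.00 | $8,165.00
3 | $8,165.00 | $245.00 | $245.00 | $8,165.00
4 | $8,165.00 | $245.00 | $1,594.31 | $6,815.69
5 | $6,815.69 | $205.00 | $1,594.31 | $5,426.38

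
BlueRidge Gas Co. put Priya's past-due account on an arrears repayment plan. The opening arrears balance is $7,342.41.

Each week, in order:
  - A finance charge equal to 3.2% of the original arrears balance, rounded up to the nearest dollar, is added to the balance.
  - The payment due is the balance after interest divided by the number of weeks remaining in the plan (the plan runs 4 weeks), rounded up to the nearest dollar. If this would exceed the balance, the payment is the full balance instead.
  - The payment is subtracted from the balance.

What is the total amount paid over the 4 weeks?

$8,282.41

# | Opening | Interest | Payment | End bal
1 | $7,342.41 | $235.00 | $1,895.00 | $5,682.41
2 | $5,682.41 | $235.00 | $1,973.00 | $3,944.41
3 | $3,944.41 | $235.00 | $2,090.00 | $2,089.41
4 | $2,089.41 | $235.00 | $2,324.41 | $0.00
Total paid: $8,282.41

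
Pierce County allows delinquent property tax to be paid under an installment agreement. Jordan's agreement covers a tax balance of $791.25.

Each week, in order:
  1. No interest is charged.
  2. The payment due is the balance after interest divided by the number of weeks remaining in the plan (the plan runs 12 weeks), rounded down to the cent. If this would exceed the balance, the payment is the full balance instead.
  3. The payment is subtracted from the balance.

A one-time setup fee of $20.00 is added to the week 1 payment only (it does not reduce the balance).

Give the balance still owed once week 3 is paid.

$593.46

# | Opening | Payment | Fee | End bal
1 | $791.25 | $65.93 | $20.00 | $725.32
2 | $725.32 | $65.93 | — | $659.39
3 | $659.39 | $65.93 | — | $593.46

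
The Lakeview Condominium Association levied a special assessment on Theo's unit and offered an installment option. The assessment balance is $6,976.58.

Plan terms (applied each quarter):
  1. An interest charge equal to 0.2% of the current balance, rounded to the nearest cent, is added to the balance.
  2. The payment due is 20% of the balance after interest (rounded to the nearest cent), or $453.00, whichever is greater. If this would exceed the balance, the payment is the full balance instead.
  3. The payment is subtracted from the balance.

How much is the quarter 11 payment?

Quarter 1: $6,976.58 +$13.95 interest = $6,990.53; pay $1,398.11 → $5,592.42
Quarter 2: $5,592.42 +$11.18 interest = $5,603.60; pay $1,120.72 → $4,482.88
Quarter 3: $4,482.88 +$8.97 interest = $4,491.85; pay $898.37 → $3,593.48
Quarter 4: $3,593.48 +$7.19 interest = $3,600.67; pay $720.13 → $2,880.54
Quarter 5: $2,880.54 +$5.76 interest = $2,886.30; pay $577.26 → $2,309.04
Quarter 6: $2,309.04 +$4.62 interest = $2,313.66; pay $462.73 → $1,850.93
Quarter 7: $1,850.93 +$3.70 interest = $1,854.63; pay $453.00 → $1,401.63
Quarter 8: $1,401.63 +$2.80 interest = $1,404.43; pay $453.00 → $951.43
Quarter 9: $951.43 +$1.90 interest = $953.33; pay $453.00 → $500.33
Quarter 10: $500.33 +$1.00 interest = $501.33; pay $453.00 → $48.33
Quarter 11: $48.33 +$0.10 interest = $48.43; pay $48.43 → $0.00

$48.43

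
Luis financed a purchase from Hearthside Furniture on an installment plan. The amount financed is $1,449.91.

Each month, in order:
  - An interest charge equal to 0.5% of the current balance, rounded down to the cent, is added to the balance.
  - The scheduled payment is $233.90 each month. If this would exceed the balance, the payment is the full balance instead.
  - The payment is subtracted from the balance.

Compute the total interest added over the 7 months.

Month 1: $1,449.91 +$7.24 interest = $1,457.15; pay $233.90 → $1,223.25
Month 2: $1,223.25 +$6.11 interest = $1,229.36; pay $233.90 → $995.46
Month 3: $995.46 +$4.97 interest = $1,000.43; pay $233.90 → $766.53
Month 4: $766.53 +$3.83 interest = $770.36; pay $233.90 → $536.46
Month 5: $536.46 +$2.68 interest = $539.14; pay $233.90 → $305.24
Month 6: $305.24 +$1.52 interest = $306.76; pay $233.90 → $72.86
Month 7: $72.86 +$0.36 interest = $73.22; pay $73.22 → $0.00
Total interest: $7.24 + $6.11 + $4.97 + $3.83 + $2.68 + $1.52 + $0.36 = $26.71

$26.71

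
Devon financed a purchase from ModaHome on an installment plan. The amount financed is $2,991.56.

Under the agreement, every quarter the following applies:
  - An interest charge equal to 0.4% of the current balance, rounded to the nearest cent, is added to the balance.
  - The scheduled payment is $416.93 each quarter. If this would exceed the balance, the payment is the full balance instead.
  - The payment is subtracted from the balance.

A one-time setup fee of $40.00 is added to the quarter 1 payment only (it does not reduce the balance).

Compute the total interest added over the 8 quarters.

$50.02

# | Opening | Interest | Payment | Fee | End bal
1 | $2,991.56 | $11.97 | $416.93 | $40.00 | $2,586.60
2 | $2,586.60 | $10.35 | $416.93 | — | $2,180.02
3 | $2,180.02 | $8.72 | $416.93 | — | $1,771.81
4 | $1,771.81 | $7.09 | $416.93 | — | $1,361.97
5 | $1,361.97 | $5.45 | $416.93 | — | $950.49
6 | $950.49 | $3.80 | $416.93 | — | $537.36
7 | $537.36 | $2.15 | $416.93 | — | $122.58
8 | $122.58 | $0.49 | $123.07 | — | $0.00
Total interest: $11.97 + $10.35 + $8.72 + $7.09 + $5.45 + $3.80 + $2.15 + $0.49 = $50.02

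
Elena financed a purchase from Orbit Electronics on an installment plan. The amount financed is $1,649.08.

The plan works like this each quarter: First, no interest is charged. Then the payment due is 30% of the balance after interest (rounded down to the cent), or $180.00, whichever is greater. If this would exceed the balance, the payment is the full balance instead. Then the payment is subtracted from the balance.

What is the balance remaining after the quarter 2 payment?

# | Opening | Payment | End bal
1 | $1,649.08 | $494.72 | $1,154.36
2 | $1,154.36 | $346.30 | $808.06

$808.06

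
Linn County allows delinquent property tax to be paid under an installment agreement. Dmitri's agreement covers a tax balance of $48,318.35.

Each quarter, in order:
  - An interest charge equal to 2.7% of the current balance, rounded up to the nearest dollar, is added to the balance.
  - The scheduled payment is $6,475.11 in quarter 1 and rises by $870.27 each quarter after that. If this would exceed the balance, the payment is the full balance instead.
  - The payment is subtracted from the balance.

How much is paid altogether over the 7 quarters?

Quarter 1: $48,318.35 +$1,305.00 interest = $49,623.35; pay $6,475.11 → $43,148.24
Quarter 2: $43,148.24 +$1,166.00 interest = $44,314.24; pay $7,345.38 → $36,968.86
Quarter 3: $36,968.86 +$999.00 interest = $37,967.86; pay $8,215.65 → $29,752.21
Quarter 4: $29,752.21 +$804.00 interest = $30,556.21; pay $9,085.92 → $21,470.29
Quarter 5: $21,470.29 +$580.00 interest = $22,050.29; pay $9,956.19 → $12,094.10
Quarter 6: $12,094.10 +$327.00 interest = $12,421.10; pay $10,826.46 → $1,594.64
Quarter 7: $1,594.64 +$44.00 interest = $1,638.64; pay $1,638.64 → $0.00
Total paid: $53,543.35

$53,543.35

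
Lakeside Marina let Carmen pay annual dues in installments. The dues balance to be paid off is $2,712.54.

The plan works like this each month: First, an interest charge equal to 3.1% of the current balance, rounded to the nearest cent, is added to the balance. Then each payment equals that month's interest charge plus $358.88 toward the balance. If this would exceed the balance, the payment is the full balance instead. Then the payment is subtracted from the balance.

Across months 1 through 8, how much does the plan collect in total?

$3,073.74

Month 1: opening $2,712.54; interest $84.09 → $2,796.63; payment $442.97; balance $2,353.66
Month 2: opening $2,353.66; interest $72.96 → $2,426.62; payment $431.84; balance $1,994.78
Month 3: opening $1,994.78; interest $61.84 → $2,056.62; payment $420.72; balance $1,635.90
Month 4: opening $1,635.90; interest $50.71 → $1,686.61; payment $409.59; balance $1,277.02
Month 5: opening $1,277.02; interest $39.59 → $1,316.61; payment $398.47; balance $918.14
Month 6: opening $918.14; interest $28.46 → $946.60; payment $387.34; balance $559.26
Month 7: opening $559.26; interest $17.34 → $576.60; payment $376.22; balance $200.38
Month 8: opening $200.38; interest $6.21 → $206.59; payment $206.59; balance $0.00
Total paid: $3,073.74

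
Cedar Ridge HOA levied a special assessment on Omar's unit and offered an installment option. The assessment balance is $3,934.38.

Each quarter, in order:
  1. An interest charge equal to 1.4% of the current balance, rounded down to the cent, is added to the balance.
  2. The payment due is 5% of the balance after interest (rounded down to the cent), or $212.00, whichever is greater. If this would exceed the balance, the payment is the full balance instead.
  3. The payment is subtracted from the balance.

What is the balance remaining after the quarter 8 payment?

Quarter 1: opening $3,934.38; interest $55.08 → $3,989.46; payment $212.00; balance $3,777.46
Quarter 2: opening $3,777.46; interest $52.88 → $3,830.34; payment $212.00; balance $3,618.34
Quarter 3: opening $3,618.34; interest $50.65 → $3,668.99; payment $212.00; balance $3,456.99
Quarter 4: opening $3,456.99; interest $48.39 → $3,505.38; payment $212.00; balance $3,293.38
Quarter 5: opening $3,293.38; interest $46.10 → $3,339.48; payment $212.00; balance $3,127.48
Quarter 6: opening $3,127.48; interest $43.78 → $3,171.26; payment $212.00; balance $2,959.26
Quarter 7: opening $2,959.26; interest $41.42 → $3,000.68; payment $212.00; balance $2,788.68
Quarter 8: opening $2,788.68; interest $39.04 → $2,827.72; payment $212.00; balance $2,615.72

$2,615.72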